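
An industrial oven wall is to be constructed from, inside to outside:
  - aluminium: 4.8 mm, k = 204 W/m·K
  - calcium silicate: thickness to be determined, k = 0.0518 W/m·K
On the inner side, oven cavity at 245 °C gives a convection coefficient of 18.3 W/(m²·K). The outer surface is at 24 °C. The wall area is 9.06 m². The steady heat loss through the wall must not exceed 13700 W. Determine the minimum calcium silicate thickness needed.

L ≈ 4.74 mm

Series thermal resistances:
R_inner film = 1/(h_i·A) = 1/(18.3×9.06) = 0.006031 K/W
R_aluminium = L/(kA) = 0.0048/(204×9.06) = 2.597×10^-6 K/W
Sum of the known resistances R_other = 0.006034 K/W
Required total resistance R_tot = ΔT/Q_allow = 221/13700 = 0.01613 K/W
R_calcium silicate = R_tot − R_other = 0.0101 K/W
L = R·k·A = 0.0101×0.0518×9.06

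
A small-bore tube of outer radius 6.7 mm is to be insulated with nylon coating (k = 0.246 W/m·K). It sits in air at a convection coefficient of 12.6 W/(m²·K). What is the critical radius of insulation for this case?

r_cr ≈ 19.5 mm

For a cylinder r_cr = k/h = 0.246/12.6
r_cr = 19.5 mm; since the bare radius (6.7 mm) is below r_cr, adding a thin layer of insulation will *increase* heat loss.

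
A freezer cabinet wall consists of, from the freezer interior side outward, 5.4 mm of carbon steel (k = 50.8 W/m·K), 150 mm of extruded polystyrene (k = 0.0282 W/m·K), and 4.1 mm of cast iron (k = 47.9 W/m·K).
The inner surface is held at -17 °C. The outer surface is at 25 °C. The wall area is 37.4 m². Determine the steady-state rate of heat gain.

Q ≈ 295 W

Using the resistance-network approach (series):
R_carbon steel = L/(kA) = 0.0054/(50.8×37.4) = 2.842×10^-6 K/W
R_extruded polystyrene = L/(kA) = 0.15/(0.0282×37.4) = 0.1422 K/W
R_cast iron = L/(kA) = 0.0041/(47.9×37.4) = 2.289×10^-6 K/W
R_total = 0.1422 K/W
Q = ΔT / R_total = 42 / 0.1422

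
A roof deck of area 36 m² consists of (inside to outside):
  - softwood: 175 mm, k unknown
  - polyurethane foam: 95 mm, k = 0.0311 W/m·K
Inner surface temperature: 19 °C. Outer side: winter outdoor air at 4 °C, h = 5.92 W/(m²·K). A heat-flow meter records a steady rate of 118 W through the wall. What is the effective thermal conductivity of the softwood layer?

k ≈ 0.129 W/(m·K)

Treating each layer as a thermal resistance in series:
R_polyurethane foam = L/(kA) = 0.095/(0.0311×36) = 0.08485 K/W
R_outer film = 1/(h_o·A) = 1/(5.92×36) = 0.004692 K/W
Sum of known resistances R_other = 0.08954 K/W
Total R = ΔT/Q = 15/118 = 0.1271 K/W
R_softwood = R_total − R_other = 0.03757 K/W
k = L/(R·A) = 0.175/(0.03757×36)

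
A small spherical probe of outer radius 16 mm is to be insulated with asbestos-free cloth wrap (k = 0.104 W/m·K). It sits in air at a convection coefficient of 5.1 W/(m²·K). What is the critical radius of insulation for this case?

For a sphere r_cr = 2k/h = 2×0.104/5.1
r_cr = 40.8 mm; since the bare radius (16 mm) is below r_cr, adding a thin layer of insulation will *increase* heat loss.

r_cr ≈ 40.8 mm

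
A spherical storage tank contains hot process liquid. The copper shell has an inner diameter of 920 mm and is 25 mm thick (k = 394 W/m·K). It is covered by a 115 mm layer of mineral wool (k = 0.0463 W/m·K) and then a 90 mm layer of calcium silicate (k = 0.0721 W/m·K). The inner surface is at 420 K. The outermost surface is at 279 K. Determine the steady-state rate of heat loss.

Spherical conduction: R = (1/r_in − 1/r_out)/(4πk) per layer; series-sum.
R_copper shell = (1/0.46 − 1/0.485)/(4π×394) = 2.263×10^-5 K/W
R_mineral wool = (1/0.485 − 1/0.6)/(4π×0.0463) = 0.6792 K/W
R_calcium silicate = (1/0.6 − 1/0.69)/(4π×0.0721) = 0.2399 K/W
R_total = 0.9192 K/W
Q = ΔT/R_total = 141/0.9192

Q ≈ 153 W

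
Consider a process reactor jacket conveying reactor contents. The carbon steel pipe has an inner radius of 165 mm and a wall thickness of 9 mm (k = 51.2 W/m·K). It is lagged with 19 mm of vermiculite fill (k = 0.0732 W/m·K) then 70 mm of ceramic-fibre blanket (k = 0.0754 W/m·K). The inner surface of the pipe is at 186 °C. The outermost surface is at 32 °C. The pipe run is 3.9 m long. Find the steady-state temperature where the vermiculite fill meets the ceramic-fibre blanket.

Radial resistances (cylindrical: R_cond = ln(r_o/r_i)/(2πkL), R_conv = 1/(h·2πrL)):
R_carbon steel pipe wall = ln(174/165)/(2π×51.2×3.9) = 4.233×10^-5 K/W
R_vermiculite fill = ln(193/174)/(2π×0.0732×3.9) = 0.05778 K/W
R_ceramic-fibre blanket = ln(263/193)/(2π×0.0754×3.9) = 0.1675 K/W
R_total = 0.2253 K/W
Q = ΔT/R_total = 154/0.2253
Q = 684 W
T_interface = T_inner − Q·ΣR(inner→interface) = 186 − 684×0.05782

T ≈ 146 °C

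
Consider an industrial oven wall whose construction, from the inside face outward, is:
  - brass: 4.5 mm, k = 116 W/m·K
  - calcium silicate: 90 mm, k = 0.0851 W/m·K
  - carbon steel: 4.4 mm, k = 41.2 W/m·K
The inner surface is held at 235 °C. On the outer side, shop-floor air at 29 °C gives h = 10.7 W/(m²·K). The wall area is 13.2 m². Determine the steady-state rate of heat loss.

Q ≈ 2360 W

Treating each layer as a thermal resistance in series:
R_brass = L/(kA) = 0.0045/(116×13.2) = 2.939×10^-6 K/W
R_calcium silicate = L/(kA) = 0.09/(0.0851×13.2) = 0.08012 K/W
R_carbon steel = L/(kA) = 0.0044/(41.2×13.2) = 8.091×10^-6 K/W
R_outer film = 1/(h_o·A) = 1/(10.7×13.2) = 0.00708 K/W
R_total = 0.08721 K/W
Q = ΔT / R_total = 206 / 0.08721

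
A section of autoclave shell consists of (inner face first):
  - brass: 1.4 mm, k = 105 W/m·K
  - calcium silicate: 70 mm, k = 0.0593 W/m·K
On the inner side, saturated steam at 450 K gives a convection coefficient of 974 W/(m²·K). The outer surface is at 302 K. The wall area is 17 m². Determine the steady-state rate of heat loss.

Thermal resistances in series:
R_inner film = 1/(h_i·A) = 1/(974×17) = 6.039×10^-5 K/W
R_brass = L/(kA) = 0.0014/(105×17) = 7.843×10^-7 K/W
R_calcium silicate = L/(kA) = 0.07/(0.0593×17) = 0.06944 K/W
R_total = 0.0695 K/W
Q = ΔT / R_total = 148 / 0.0695

Q ≈ 2130 W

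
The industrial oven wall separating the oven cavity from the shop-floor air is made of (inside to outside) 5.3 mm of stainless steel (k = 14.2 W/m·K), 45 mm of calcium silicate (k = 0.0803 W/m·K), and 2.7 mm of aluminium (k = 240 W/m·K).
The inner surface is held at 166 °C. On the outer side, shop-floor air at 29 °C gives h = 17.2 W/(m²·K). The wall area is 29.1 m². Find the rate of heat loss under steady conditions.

Series thermal resistances:
R_stainless steel = L/(kA) = 0.0053/(14.2×29.1) = 1.283×10^-5 K/W
R_calcium silicate = L/(kA) = 0.045/(0.0803×29.1) = 0.01926 K/W
R_aluminium = L/(kA) = 0.0027/(240×29.1) = 3.866×10^-7 K/W
R_outer film = 1/(h_o·A) = 1/(17.2×29.1) = 0.001998 K/W
R_total = 0.02127 K/W
Q = ΔT / R_total = 137 / 0.02127

Q ≈ 6440 W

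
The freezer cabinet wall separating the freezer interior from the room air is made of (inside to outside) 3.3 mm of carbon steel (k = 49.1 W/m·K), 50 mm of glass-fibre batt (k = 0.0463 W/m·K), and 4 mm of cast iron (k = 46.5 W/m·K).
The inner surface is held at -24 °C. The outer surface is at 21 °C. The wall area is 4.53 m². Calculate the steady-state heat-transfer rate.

Using the resistance-network approach (series):
R_carbon steel = L/(kA) = 0.0033/(49.1×4.53) = 1.484×10^-5 K/W
R_glass-fibre batt = L/(kA) = 0.05/(0.0463×4.53) = 0.2384 K/W
R_cast iron = L/(kA) = 0.004/(46.5×4.53) = 1.899×10^-5 K/W
R_total = 0.2384 K/W
Q = ΔT / R_total = 45 / 0.2384

Q ≈ 189 W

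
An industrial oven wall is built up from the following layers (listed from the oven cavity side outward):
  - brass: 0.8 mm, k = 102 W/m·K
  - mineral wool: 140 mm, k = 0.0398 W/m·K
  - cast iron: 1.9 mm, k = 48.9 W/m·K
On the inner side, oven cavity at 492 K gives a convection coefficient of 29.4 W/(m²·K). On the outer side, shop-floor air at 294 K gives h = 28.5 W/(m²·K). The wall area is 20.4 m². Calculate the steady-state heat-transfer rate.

Q ≈ 1130 W

Model the wall as resistances in series:
R_inner film = 1/(h_i·A) = 1/(29.4×20.4) = 0.001667 K/W
R_brass = L/(kA) = 0.0008/(102×20.4) = 3.845×10^-7 K/W
R_mineral wool = L/(kA) = 0.14/(0.0398×20.4) = 0.1724 K/W
R_cast iron = L/(kA) = 0.0019/(48.9×20.4) = 1.905×10^-6 K/W
R_outer film = 1/(h_o·A) = 1/(28.5×20.4) = 0.00172 K/W
R_total = 0.1758 K/W
Q = ΔT / R_total = 198 / 0.1758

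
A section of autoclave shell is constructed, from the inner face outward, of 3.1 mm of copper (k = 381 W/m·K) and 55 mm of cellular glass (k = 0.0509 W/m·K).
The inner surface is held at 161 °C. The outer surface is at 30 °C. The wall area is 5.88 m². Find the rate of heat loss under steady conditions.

Using the resistance-network approach (series):
R_copper = L/(kA) = 0.0031/(381×5.88) = 1.384×10^-6 K/W
R_cellular glass = L/(kA) = 0.055/(0.0509×5.88) = 0.1838 K/W
R_total = 0.1838 K/W
Q = ΔT / R_total = 131 / 0.1838

Q ≈ 713 W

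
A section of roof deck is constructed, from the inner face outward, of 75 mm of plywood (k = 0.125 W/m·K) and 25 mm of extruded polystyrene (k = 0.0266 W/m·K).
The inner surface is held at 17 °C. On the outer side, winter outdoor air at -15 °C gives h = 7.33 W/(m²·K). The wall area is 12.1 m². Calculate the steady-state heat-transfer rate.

Model the wall as resistances in series:
R_plywood = L/(kA) = 0.075/(0.125×12.1) = 0.04959 K/W
R_extruded polystyrene = L/(kA) = 0.025/(0.0266×12.1) = 0.07767 K/W
R_outer film = 1/(h_o·A) = 1/(7.33×12.1) = 0.01127 K/W
R_total = 0.1385 K/W
Q = ΔT / R_total = 32 / 0.1385

Q ≈ 231 W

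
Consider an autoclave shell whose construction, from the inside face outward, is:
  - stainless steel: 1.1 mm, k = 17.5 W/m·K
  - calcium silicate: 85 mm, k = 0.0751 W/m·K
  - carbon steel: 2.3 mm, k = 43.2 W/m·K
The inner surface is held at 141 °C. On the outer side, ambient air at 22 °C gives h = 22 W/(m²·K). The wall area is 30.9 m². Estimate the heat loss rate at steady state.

Treating each layer as a thermal resistance in series:
R_stainless steel = L/(kA) = 0.0011/(17.5×30.9) = 2.034×10^-6 K/W
R_calcium silicate = L/(kA) = 0.085/(0.0751×30.9) = 0.03663 K/W
R_carbon steel = L/(kA) = 0.0023/(43.2×30.9) = 1.723×10^-6 K/W
R_outer film = 1/(h_o·A) = 1/(22×30.9) = 0.001471 K/W
R_total = 0.0381 K/W
Q = ΔT / R_total = 119 / 0.0381

Q ≈ 3120 W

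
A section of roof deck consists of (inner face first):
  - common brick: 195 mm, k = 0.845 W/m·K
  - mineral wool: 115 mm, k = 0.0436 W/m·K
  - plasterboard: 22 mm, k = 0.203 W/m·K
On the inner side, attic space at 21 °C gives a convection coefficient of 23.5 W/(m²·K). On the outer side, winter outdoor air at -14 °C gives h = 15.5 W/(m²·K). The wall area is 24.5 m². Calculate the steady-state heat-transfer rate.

Using the resistance-network approach (series):
R_inner film = 1/(h_i·A) = 1/(23.5×24.5) = 0.001737 K/W
R_common brick = L/(kA) = 0.195/(0.845×24.5) = 0.009419 K/W
R_mineral wool = L/(kA) = 0.115/(0.0436×24.5) = 0.1077 K/W
R_plasterboard = L/(kA) = 0.022/(0.203×24.5) = 0.004423 K/W
R_outer film = 1/(h_o·A) = 1/(15.5×24.5) = 0.002633 K/W
R_total = 0.1259 K/W
Q = ΔT / R_total = 35 / 0.1259

Q ≈ 278 W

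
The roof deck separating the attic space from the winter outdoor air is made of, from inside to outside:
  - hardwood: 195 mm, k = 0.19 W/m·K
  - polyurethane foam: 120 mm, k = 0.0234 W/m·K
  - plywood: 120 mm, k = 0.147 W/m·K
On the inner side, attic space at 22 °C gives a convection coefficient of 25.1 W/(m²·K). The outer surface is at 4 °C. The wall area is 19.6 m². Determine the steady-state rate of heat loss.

Q ≈ 50.3 W

Treating each layer as a thermal resistance in series:
R_inner film = 1/(h_i·A) = 1/(25.1×19.6) = 0.002033 K/W
R_hardwood = L/(kA) = 0.195/(0.19×19.6) = 0.05236 K/W
R_polyurethane foam = L/(kA) = 0.12/(0.0234×19.6) = 0.2616 K/W
R_plywood = L/(kA) = 0.12/(0.147×19.6) = 0.04165 K/W
R_total = 0.3577 K/W
Q = ΔT / R_total = 18 / 0.3577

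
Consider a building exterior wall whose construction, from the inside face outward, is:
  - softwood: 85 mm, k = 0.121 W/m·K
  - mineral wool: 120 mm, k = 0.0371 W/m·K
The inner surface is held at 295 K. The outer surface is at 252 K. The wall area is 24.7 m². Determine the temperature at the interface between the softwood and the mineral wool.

T ≈ 287 K

Thermal resistances in series:
R_softwood = L/(kA) = 0.085/(0.121×24.7) = 0.02844 K/W
R_mineral wool = L/(kA) = 0.12/(0.0371×24.7) = 0.131 K/W
R_total = 0.1594 K/W;  Q = ΔT/R_total = 43/0.1594 = 269.8 W
T_interface = T_inner − Q·ΣR(inner→interface) = 295 − 270×0.02844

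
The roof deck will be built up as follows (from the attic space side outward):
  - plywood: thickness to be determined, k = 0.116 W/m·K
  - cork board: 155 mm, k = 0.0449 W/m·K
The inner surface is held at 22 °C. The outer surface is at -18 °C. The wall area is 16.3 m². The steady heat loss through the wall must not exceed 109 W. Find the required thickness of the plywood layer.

Treating each layer as a thermal resistance in series:
R_cork board = L/(kA) = 0.155/(0.0449×16.3) = 0.2118 K/W
Sum of the known resistances R_other = 0.2118 K/W
Required total resistance R_tot = ΔT/Q_allow = 40/109 = 0.367 K/W
R_plywood = R_tot − R_other = 0.1552 K/W
L = R·k·A = 0.1552×0.116×16.3

L ≈ 293 mm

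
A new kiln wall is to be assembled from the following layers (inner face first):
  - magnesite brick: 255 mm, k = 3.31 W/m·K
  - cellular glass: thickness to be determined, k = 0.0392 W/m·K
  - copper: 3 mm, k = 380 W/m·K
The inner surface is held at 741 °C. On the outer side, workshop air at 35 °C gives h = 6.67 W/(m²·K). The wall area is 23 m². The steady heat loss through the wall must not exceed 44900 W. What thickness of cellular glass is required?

Using the resistance-network approach (series):
R_magnesite brick = L/(kA) = 0.255/(3.31×23) = 0.00335 K/W
R_copper = L/(kA) = 0.003/(380×23) = 3.432×10^-7 K/W
R_outer film = 1/(h_o·A) = 1/(6.67×23) = 0.006518 K/W
Sum of the known resistances R_other = 0.009868 K/W
Required total resistance R_tot = ΔT/Q_allow = 706/44900 = 0.01572 K/W
R_cellular glass = R_tot − R_other = 0.005855 K/W
L = R·k·A = 0.005855×0.0392×23

L ≈ 5.28 mm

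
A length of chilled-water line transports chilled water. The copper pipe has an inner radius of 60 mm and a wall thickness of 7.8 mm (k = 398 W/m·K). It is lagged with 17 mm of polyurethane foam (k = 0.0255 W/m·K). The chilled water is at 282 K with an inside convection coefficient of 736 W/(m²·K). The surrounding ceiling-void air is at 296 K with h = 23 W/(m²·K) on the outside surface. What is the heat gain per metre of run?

Cylindrical conduction, so R = ln(r₂/r₁)/(2πkL) per layer, in series:
R_inner film = 1/(h_i·2πr₁L) = 1/(736×2π×0.06×1) = 0.003604 K/W
R_copper pipe wall = ln(67.8/60)/(2π×398×1) = 4.887×10^-5 K/W
R_polyurethane foam = ln(84.8/67.8)/(2π×0.0255×1) = 1.396 K/W
R_outer film = 1/(h_o·2πr_oL) = 1/(23×2π×0.0848×1) = 0.0816 K/W
R_total = 1.482 K/W
Q = ΔT/R_total = 14/1.482

q′ ≈ 9.45 W/m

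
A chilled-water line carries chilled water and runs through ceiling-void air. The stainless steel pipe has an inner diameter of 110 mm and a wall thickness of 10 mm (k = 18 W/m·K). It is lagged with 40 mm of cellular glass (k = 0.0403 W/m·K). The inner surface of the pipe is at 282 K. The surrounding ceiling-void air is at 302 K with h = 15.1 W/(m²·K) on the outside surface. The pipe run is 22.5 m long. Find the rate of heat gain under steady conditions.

For a radial system each layer contributes R = ln(r_out/r_in)/(2πkL); films add R = 1/(hA).
R_stainless steel pipe wall = ln(65/55)/(2π×18×22.5) = 6.565×10^-5 K/W
R_cellular glass = ln(105/65)/(2π×0.0403×22.5) = 0.08418 K/W
R_outer film = 1/(h_o·2πr_oL) = 1/(15.1×2π×0.105×22.5) = 0.004461 K/W
R_total = 0.0887 K/W
Q = ΔT/R_total = 20/0.0887

Q ≈ 225 W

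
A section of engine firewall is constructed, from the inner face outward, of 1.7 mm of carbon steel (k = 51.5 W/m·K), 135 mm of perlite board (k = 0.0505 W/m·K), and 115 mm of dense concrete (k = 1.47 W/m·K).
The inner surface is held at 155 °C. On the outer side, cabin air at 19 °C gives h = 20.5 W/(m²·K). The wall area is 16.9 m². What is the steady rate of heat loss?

Using the resistance-network approach (series):
R_carbon steel = L/(kA) = 0.0017/(51.5×16.9) = 1.953×10^-6 K/W
R_perlite board = L/(kA) = 0.135/(0.0505×16.9) = 0.1582 K/W
R_dense concrete = L/(kA) = 0.115/(1.47×16.9) = 0.004629 K/W
R_outer film = 1/(h_o·A) = 1/(20.5×16.9) = 0.002886 K/W
R_total = 0.1657 K/W
Q = ΔT / R_total = 136 / 0.1657

Q ≈ 821 W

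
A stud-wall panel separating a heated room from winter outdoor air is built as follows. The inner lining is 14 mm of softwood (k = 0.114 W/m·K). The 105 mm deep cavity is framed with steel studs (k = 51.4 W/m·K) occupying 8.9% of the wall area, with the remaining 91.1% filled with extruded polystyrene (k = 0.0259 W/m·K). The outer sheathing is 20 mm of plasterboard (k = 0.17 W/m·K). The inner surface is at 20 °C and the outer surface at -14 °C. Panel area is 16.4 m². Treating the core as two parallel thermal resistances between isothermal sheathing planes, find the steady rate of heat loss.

Q ≈ 2120 W

Sheathing layers in series; stud and cavity paths in parallel between them.
R_inner = 0.014/(0.114×16.4) = 0.007488 K/W
R_stud  = 0.105/(51.4×0.089×16.4) = 0.0014 K/W
R_cav   = 0.105/(0.0259×0.911×16.4) = 0.2713 K/W
1/R_core = 1/R_stud + 1/R_cav → R_core = 0.001392 K/W
R_outer = 0.02/(0.17×16.4) = 0.007174 K/W
R_total = 0.01605 K/W
Q = ΔT/R_total = 34/0.01605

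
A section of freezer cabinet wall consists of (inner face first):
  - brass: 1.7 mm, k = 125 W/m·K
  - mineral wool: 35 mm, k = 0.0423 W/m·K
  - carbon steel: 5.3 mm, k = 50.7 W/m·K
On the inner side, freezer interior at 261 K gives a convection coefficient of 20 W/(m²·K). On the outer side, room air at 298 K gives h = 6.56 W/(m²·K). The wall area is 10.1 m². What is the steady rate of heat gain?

Q ≈ 363 W

Thermal resistances in series:
R_inner film = 1/(h_i·A) = 1/(20×10.1) = 0.00495 K/W
R_brass = L/(kA) = 0.0017/(125×10.1) = 1.347×10^-6 K/W
R_mineral wool = L/(kA) = 0.035/(0.0423×10.1) = 0.08192 K/W
R_carbon steel = L/(kA) = 0.0053/(50.7×10.1) = 1.035×10^-5 K/W
R_outer film = 1/(h_o·A) = 1/(6.56×10.1) = 0.01509 K/W
R_total = 0.102 K/W
Q = ΔT / R_total = 37 / 0.102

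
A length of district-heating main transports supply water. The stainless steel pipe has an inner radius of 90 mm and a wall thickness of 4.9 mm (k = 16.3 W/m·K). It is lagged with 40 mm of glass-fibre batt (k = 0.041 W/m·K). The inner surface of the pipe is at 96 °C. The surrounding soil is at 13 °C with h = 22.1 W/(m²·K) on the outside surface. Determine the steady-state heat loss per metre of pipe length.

Cylindrical conduction, so R = ln(r₂/r₁)/(2πkL) per layer, in series:
R_stainless steel pipe wall = ln(94.9/90)/(2π×16.3×1) = 5.176×10^-4 K/W
R_glass-fibre batt = ln(134.9/94.9)/(2π×0.041×1) = 1.365 K/W
R_outer film = 1/(h_o·2πr_oL) = 1/(22.1×2π×0.1349×1) = 0.05338 K/W
R_total = 1.419 K/W
Q = ΔT/R_total = 83/1.419

q′ ≈ 58.5 W/m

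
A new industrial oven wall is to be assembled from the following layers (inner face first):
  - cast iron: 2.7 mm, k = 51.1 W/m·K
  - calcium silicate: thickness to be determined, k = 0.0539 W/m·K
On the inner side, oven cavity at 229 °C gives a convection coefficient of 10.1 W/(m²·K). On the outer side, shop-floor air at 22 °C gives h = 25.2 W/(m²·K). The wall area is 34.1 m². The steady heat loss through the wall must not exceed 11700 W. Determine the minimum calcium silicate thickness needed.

Treating each layer as a thermal resistance in series:
R_inner film = 1/(h_i·A) = 1/(10.1×34.1) = 0.002904 K/W
R_cast iron = L/(kA) = 0.0027/(51.1×34.1) = 1.549×10^-6 K/W
R_outer film = 1/(h_o·A) = 1/(25.2×34.1) = 0.001164 K/W
Sum of the known resistances R_other = 0.004069 K/W
Required total resistance R_tot = ΔT/Q_allow = 207/11700 = 0.01769 K/W
R_calcium silicate = R_tot − R_other = 0.01362 K/W
L = R·k·A = 0.01362×0.0539×34.1

L ≈ 25 mm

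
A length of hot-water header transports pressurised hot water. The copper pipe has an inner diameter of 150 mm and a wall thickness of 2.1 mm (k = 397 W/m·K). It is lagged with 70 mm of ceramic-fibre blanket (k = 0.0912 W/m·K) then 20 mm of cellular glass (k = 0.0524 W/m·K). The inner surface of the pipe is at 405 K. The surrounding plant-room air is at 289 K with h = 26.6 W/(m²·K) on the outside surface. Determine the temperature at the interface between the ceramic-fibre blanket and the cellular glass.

T ≈ 321 K

Radial resistances (cylindrical: R_cond = ln(r_o/r_i)/(2πkL), R_conv = 1/(h·2πrL)):
R_copper pipe wall = ln(77.1/75)/(2π×397×1) = 1.107×10^-5 K/W
R_ceramic-fibre blanket = ln(147.1/77.1)/(2π×0.0912×1) = 1.127 K/W
R_cellular glass = ln(167.1/147.1)/(2π×0.0524×1) = 0.3872 K/W
R_outer film = 1/(h_o·2πr_oL) = 1/(26.6×2π×0.1671×1) = 0.03581 K/W
R_total = 1.55 K/W
Q = ΔT/R_total = 116/1.55
Q = 74.8 W/m
T_interface = T_inner − Q·ΣR(inner→interface) = 405 − 74.8×1.127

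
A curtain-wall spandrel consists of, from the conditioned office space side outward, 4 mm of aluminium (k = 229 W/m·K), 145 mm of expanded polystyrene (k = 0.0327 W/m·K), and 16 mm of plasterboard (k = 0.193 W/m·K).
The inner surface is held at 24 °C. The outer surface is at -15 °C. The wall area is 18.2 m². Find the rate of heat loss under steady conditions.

Series thermal resistances:
R_aluminium = L/(kA) = 0.004/(229×18.2) = 9.597×10^-7 K/W
R_expanded polystyrene = L/(kA) = 0.145/(0.0327×18.2) = 0.2436 K/W
R_plasterboard = L/(kA) = 0.016/(0.193×18.2) = 0.004555 K/W
R_total = 0.2482 K/W
Q = ΔT / R_total = 39 / 0.2482

Q ≈ 157 W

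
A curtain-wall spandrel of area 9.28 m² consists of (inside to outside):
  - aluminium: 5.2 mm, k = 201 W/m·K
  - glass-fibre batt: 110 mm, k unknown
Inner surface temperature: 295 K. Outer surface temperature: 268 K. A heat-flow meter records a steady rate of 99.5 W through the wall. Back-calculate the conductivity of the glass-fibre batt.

Series thermal resistances:
R_aluminium = L/(kA) = 0.0052/(201×9.28) = 2.788×10^-6 K/W
Sum of known resistances R_other = 2.788×10^-6 K/W
Total R = ΔT/Q = 27/99.5 = 0.2714 K/W
R_glass-fibre batt = R_total − R_other = 0.2714 K/W
k = L/(R·A) = 0.11/(0.2714×9.28)

k ≈ 0.0437 W/(m·K)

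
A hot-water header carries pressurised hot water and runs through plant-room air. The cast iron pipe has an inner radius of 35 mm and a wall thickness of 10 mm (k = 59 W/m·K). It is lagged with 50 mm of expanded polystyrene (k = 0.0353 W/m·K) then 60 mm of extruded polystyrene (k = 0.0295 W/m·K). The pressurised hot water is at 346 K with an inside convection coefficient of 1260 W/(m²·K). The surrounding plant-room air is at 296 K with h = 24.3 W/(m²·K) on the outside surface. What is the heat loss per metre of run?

q′ ≈ 8.26 W/m

Treating each annulus and film as a series resistance:
R_inner film = 1/(h_i·2πr₁L) = 1/(1260×2π×0.035×1) = 0.003609 K/W
R_cast iron pipe wall = ln(45/35)/(2π×59×1) = 6.779×10^-4 K/W
R_expanded polystyrene = ln(95/45)/(2π×0.0353×1) = 3.369 K/W
R_extruded polystyrene = ln(155/95)/(2π×0.0295×1) = 2.641 K/W
R_outer film = 1/(h_o·2πr_oL) = 1/(24.3×2π×0.155×1) = 0.04226 K/W
R_total = 6.057 K/W
Q = ΔT/R_total = 50/6.057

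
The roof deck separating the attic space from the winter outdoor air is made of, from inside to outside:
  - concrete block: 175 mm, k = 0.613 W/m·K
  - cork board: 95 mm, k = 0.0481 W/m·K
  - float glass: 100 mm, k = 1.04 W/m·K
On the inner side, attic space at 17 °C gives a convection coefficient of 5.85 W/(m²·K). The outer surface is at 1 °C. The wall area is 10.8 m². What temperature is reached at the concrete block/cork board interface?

T ≈ 14.1 °C

Treating each layer as a thermal resistance in series:
R_inner film = 1/(h_i·A) = 1/(5.85×10.8) = 0.01583 K/W
R_concrete block = L/(kA) = 0.175/(0.613×10.8) = 0.02643 K/W
R_cork board = L/(kA) = 0.095/(0.0481×10.8) = 0.1829 K/W
R_float glass = L/(kA) = 0.1/(1.04×10.8) = 0.008903 K/W
R_total = 0.234 K/W;  Q = ΔT/R_total = 16/0.234 = 68.36 W
T_interface = T_inner − Q·ΣR(inner→interface) = 17 − 68.4×0.04226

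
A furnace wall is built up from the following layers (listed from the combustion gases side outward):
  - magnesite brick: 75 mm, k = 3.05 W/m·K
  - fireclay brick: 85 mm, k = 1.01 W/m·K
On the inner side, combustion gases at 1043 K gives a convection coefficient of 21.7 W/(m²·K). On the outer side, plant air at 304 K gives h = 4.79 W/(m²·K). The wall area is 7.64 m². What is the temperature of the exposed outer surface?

T ≈ 728 K

Series thermal resistances:
R_inner film = 1/(h_i·A) = 1/(21.7×7.64) = 0.006032 K/W
R_magnesite brick = L/(kA) = 0.075/(3.05×7.64) = 0.003219 K/W
R_fireclay brick = L/(kA) = 0.085/(1.01×7.64) = 0.01102 K/W
R_outer film = 1/(h_o·A) = 1/(4.79×7.64) = 0.02733 K/W
R_total = 0.04759 K/W;  Q = ΔT/R_total = 739/0.04759 = 15530 W
T_interface = T_inner − Q·ΣR(inner→interface) = 1043 − 15500×0.02027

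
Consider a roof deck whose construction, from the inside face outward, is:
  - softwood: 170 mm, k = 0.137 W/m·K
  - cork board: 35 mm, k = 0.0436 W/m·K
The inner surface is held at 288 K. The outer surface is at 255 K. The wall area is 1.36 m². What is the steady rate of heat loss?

Q ≈ 22 W

Model the wall as resistances in series:
R_softwood = L/(kA) = 0.17/(0.137×1.36) = 0.9124 K/W
R_cork board = L/(kA) = 0.035/(0.0436×1.36) = 0.5903 K/W
R_total = 1.503 K/W
Q = ΔT / R_total = 33 / 1.503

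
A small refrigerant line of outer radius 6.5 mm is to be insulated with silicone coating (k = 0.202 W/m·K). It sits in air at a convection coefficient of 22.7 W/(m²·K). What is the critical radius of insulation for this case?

r_cr ≈ 8.9 mm

For a cylinder r_cr = k/h = 0.202/22.7
r_cr = 8.9 mm; since the bare radius (6.5 mm) is below r_cr, adding a thin layer of insulation will *increase* heat loss.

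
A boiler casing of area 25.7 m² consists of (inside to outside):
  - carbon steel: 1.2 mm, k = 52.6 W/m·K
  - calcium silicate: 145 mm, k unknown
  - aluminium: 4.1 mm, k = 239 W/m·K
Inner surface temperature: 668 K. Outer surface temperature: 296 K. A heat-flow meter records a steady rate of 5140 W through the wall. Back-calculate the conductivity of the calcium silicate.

k ≈ 0.078 W/(m·K)

Series thermal resistances:
R_carbon steel = L/(kA) = 0.0012/(52.6×25.7) = 8.877×10^-7 K/W
R_aluminium = L/(kA) = 0.0041/(239×25.7) = 6.675×10^-7 K/W
Sum of known resistances R_other = 1.555×10^-6 K/W
Total R = ΔT/Q = 372/5140 = 0.07237 K/W
R_calcium silicate = R_total − R_other = 0.07237 K/W
k = L/(R·A) = 0.145/(0.07237×25.7)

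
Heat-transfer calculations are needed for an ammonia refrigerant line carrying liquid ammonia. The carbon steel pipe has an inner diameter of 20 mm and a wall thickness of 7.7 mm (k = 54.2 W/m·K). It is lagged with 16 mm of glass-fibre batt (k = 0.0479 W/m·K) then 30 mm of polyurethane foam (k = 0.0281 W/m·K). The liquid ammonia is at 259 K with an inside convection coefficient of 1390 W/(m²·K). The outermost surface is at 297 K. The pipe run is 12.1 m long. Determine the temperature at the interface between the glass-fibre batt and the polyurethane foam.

For a radial system each layer contributes R = ln(r_out/r_in)/(2πkL); films add R = 1/(hA).
R_inner film = 1/(h_i·2πr₁L) = 1/(1390×2π×0.01×12.1) = 9.463×10^-4 K/W
R_carbon steel pipe wall = ln(17.7/10)/(2π×54.2×12.1) = 1.386×10^-4 K/W
R_glass-fibre batt = ln(33.7/17.7)/(2π×0.0479×12.1) = 0.1768 K/W
R_polyurethane foam = ln(63.7/33.7)/(2π×0.0281×12.1) = 0.298 K/W
R_total = 0.4759 K/W
Q = ΔT/R_total = 38/0.4759
Q = 79.8 W
T_interface = T_inner + Q·ΣR(inner→interface) = 259 + 79.8×0.1779

T ≈ 273 K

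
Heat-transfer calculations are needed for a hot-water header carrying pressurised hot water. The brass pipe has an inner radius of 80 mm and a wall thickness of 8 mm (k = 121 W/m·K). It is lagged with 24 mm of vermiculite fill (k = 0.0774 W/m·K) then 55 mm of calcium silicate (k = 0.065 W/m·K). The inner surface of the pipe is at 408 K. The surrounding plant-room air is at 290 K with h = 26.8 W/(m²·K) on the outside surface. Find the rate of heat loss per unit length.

q′ ≈ 78.2 W/m

Cylindrical conduction, so R = ln(r₂/r₁)/(2πkL) per layer, in series:
R_brass pipe wall = ln(88/80)/(2π×121×1) = 1.254×10^-4 K/W
R_vermiculite fill = ln(112/88)/(2π×0.0774×1) = 0.4959 K/W
R_calcium silicate = ln(167/112)/(2π×0.065×1) = 0.9782 K/W
R_outer film = 1/(h_o·2πr_oL) = 1/(26.8×2π×0.167×1) = 0.03556 K/W
R_total = 1.51 K/W
Q = ΔT/R_total = 118/1.51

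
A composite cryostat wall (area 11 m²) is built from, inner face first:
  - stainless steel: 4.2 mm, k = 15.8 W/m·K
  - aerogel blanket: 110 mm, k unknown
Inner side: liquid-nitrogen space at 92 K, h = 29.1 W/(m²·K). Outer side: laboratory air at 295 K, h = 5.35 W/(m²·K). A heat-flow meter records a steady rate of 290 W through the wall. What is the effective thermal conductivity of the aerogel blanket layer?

k ≈ 0.0147 W/(m·K)

Model the wall as resistances in series:
R_inner film = 1/(h_i·A) = 1/(29.1×11) = 0.003124 K/W
R_stainless steel = L/(kA) = 0.0042/(15.8×11) = 2.417×10^-5 K/W
R_outer film = 1/(h_o·A) = 1/(5.35×11) = 0.01699 K/W
Sum of known resistances R_other = 0.02014 K/W
Total R = ΔT/Q = 203/290 = 0.7 K/W
R_aerogel blanket = R_total − R_other = 0.6799 K/W
k = L/(R·A) = 0.11/(0.6799×11)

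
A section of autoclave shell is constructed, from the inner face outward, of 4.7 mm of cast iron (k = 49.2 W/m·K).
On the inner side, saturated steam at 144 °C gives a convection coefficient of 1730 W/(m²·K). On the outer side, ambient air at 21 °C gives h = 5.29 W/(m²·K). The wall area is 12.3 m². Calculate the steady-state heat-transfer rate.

Treating each layer as a thermal resistance in series:
R_inner film = 1/(h_i·A) = 1/(1730×12.3) = 4.699×10^-5 K/W
R_cast iron = L/(kA) = 0.0047/(49.2×12.3) = 7.767×10^-6 K/W
R_outer film = 1/(h_o·A) = 1/(5.29×12.3) = 0.01537 K/W
R_total = 0.01542 K/W
Q = ΔT / R_total = 123 / 0.01542

Q ≈ 7970 W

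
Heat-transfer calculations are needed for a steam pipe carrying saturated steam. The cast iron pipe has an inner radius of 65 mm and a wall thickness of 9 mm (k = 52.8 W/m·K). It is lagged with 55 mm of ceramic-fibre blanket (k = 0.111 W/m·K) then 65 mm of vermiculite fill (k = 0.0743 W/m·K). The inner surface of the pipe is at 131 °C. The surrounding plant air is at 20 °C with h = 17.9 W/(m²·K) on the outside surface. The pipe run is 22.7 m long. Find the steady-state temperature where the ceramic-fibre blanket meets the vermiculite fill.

T ≈ 79.5 °C

For a radial system each layer contributes R = ln(r_out/r_in)/(2πkL); films add R = 1/(hA).
R_cast iron pipe wall = ln(74/65)/(2π×52.8×22.7) = 1.722×10^-5 K/W
R_ceramic-fibre blanket = ln(129/74)/(2π×0.111×22.7) = 0.0351 K/W
R_vermiculite fill = ln(194/129)/(2π×0.0743×22.7) = 0.0385 K/W
R_outer film = 1/(h_o·2πr_oL) = 1/(17.9×2π×0.194×22.7) = 0.002019 K/W
R_total = 0.07564 K/W
Q = ΔT/R_total = 111/0.07564
Q = 1470 W
T_interface = T_inner − Q·ΣR(inner→interface) = 131 − 1470×0.03512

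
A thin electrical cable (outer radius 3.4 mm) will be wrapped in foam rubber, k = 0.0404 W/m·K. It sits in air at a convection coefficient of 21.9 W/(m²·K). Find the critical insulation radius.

For a cylinder r_cr = k/h = 0.0404/21.9
r_cr = 1.84 mm; since the bare radius (3.4 mm) is above r_cr, any added insulation will reduce heat loss.

r_cr ≈ 1.84 mm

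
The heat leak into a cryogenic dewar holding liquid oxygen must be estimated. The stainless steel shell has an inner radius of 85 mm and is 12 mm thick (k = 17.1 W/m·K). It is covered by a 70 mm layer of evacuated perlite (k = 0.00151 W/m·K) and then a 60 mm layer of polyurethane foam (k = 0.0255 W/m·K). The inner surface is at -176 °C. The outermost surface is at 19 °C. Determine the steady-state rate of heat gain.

Q ≈ 0.838 W

Spherical conduction: R = (1/r_in − 1/r_out)/(4πk) per layer; series-sum.
R_stainless steel shell = (1/0.085 − 1/0.097)/(4π×17.1) = 0.006773 K/W
R_evacuated perlite = (1/0.097 − 1/0.167)/(4π×0.00151) = 227.7 K/W
R_polyurethane foam = (1/0.167 − 1/0.227)/(4π×0.0255) = 4.939 K/W
R_total = 232.7 K/W
Q = ΔT/R_total = 195/232.7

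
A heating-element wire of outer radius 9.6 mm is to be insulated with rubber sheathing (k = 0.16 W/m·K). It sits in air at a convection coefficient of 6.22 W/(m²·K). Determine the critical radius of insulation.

For a cylinder r_cr = k/h = 0.16/6.22
r_cr = 25.7 mm; since the bare radius (9.6 mm) is below r_cr, adding a thin layer of insulation will *increase* heat loss.

r_cr ≈ 25.7 mm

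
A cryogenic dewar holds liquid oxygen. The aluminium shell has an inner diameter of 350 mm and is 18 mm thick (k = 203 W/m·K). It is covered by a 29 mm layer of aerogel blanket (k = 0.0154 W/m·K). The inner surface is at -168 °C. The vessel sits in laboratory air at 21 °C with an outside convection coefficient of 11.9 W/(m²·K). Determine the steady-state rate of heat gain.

Radial (spherical) resistances in series:
R_aluminium shell = (1/0.175 − 1/0.193)/(4π×203) = 2.089×10^-4 K/W
R_aerogel blanket = (1/0.193 − 1/0.222)/(4π×0.0154) = 3.497 K/W
R_outer film = 1/(h·4πr_o²) = 1/(11.9×4π×0.222²) = 0.1357 K/W
R_total = 3.633 K/W
Q = ΔT/R_total = 189/3.633

Q ≈ 52 W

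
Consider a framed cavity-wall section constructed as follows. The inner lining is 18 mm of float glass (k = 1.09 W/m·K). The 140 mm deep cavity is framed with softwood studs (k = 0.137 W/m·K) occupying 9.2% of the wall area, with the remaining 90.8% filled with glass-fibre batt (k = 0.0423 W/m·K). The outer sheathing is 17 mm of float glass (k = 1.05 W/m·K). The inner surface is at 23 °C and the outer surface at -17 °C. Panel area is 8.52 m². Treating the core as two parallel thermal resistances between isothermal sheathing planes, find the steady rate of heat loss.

Sheathing layers in series; stud and cavity paths in parallel between them.
R_inner = 0.018/(1.09×8.52) = 0.001938 K/W
R_stud  = 0.14/(0.137×0.092×8.52) = 1.304 K/W
R_cav   = 0.14/(0.0423×0.908×8.52) = 0.4278 K/W
1/R_core = 1/R_stud + 1/R_cav → R_core = 0.3221 K/W
R_outer = 0.017/(1.05×8.52) = 0.0019 K/W
R_total = 0.326 K/W
Q = ΔT/R_total = 40/0.326

Q ≈ 123 W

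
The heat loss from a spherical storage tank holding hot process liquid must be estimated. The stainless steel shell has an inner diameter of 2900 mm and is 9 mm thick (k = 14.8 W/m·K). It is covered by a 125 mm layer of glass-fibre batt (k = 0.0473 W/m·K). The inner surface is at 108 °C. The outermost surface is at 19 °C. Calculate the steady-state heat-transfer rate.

Q ≈ 978 W

Radial (spherical) resistances in series:
R_stainless steel shell = (1/1.45 − 1/1.459)/(4π×14.8) = 2.287×10^-5 K/W
R_glass-fibre batt = (1/1.459 − 1/1.584)/(4π×0.0473) = 0.091 K/W
R_total = 0.09102 K/W
Q = ΔT/R_total = 89/0.09102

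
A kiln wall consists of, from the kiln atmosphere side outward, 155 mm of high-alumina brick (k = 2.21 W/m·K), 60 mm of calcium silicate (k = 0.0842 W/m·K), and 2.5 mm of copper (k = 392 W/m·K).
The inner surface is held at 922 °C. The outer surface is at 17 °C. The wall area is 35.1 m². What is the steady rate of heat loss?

Q ≈ 40600 W

Using the resistance-network approach (series):
R_high-alumina brick = L/(kA) = 0.155/(2.21×35.1) = 0.001998 K/W
R_calcium silicate = L/(kA) = 0.06/(0.0842×35.1) = 0.0203 K/W
R_copper = L/(kA) = 0.0025/(392×35.1) = 1.817×10^-7 K/W
R_total = 0.0223 K/W
Q = ΔT / R_total = 905 / 0.0223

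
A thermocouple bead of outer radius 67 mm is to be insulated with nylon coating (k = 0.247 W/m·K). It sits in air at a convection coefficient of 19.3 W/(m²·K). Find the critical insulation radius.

For a sphere r_cr = 2k/h = 2×0.247/19.3
r_cr = 25.6 mm; since the bare radius (67 mm) is above r_cr, any added insulation will reduce heat loss.

r_cr ≈ 25.6 mm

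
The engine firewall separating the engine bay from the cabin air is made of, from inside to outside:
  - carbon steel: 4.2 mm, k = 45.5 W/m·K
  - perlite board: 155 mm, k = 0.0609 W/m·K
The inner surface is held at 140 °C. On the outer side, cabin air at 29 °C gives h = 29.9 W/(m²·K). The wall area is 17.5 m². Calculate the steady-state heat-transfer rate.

Q ≈ 753 W

Model the wall as resistances in series:
R_carbon steel = L/(kA) = 0.0042/(45.5×17.5) = 5.275×10^-6 K/W
R_perlite board = L/(kA) = 0.155/(0.0609×17.5) = 0.1454 K/W
R_outer film = 1/(h_o·A) = 1/(29.9×17.5) = 0.001911 K/W
R_total = 0.1474 K/W
Q = ΔT / R_total = 111 / 0.1474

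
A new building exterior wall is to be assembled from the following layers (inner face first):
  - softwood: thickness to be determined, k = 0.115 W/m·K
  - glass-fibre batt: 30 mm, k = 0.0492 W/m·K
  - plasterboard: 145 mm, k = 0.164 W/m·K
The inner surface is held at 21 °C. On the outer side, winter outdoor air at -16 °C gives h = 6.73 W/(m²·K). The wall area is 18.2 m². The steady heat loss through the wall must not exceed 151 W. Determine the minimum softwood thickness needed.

L ≈ 324 mm

Series thermal resistances:
R_glass-fibre batt = L/(kA) = 0.03/(0.0492×18.2) = 0.0335 K/W
R_plasterboard = L/(kA) = 0.145/(0.164×18.2) = 0.04858 K/W
R_outer film = 1/(h_o·A) = 1/(6.73×18.2) = 0.008164 K/W
Sum of the known resistances R_other = 0.09025 K/W
Required total resistance R_tot = ΔT/Q_allow = 37/151 = 0.245 K/W
R_softwood = R_tot − R_other = 0.1548 K/W
L = R·k·A = 0.1548×0.115×18.2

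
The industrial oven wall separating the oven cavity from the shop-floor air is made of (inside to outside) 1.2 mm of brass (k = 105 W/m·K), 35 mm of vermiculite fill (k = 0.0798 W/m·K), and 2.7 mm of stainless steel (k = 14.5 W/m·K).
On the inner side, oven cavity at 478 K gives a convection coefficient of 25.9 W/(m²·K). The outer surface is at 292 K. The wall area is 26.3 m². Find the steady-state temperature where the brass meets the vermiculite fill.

Using the resistance-network approach (series):
R_inner film = 1/(h_i·A) = 1/(25.9×26.3) = 0.001468 K/W
R_brass = L/(kA) = 0.0012/(105×26.3) = 4.345×10^-7 K/W
R_vermiculite fill = L/(kA) = 0.035/(0.0798×26.3) = 0.01668 K/W
R_stainless steel = L/(kA) = 0.0027/(14.5×26.3) = 7.08×10^-6 K/W
R_total = 0.01815 K/W;  Q = ΔT/R_total = 186/0.01815 = 10250 W
T_interface = T_inner − Q·ΣR(inner→interface) = 478 − 10200×0.001468

T ≈ 463 K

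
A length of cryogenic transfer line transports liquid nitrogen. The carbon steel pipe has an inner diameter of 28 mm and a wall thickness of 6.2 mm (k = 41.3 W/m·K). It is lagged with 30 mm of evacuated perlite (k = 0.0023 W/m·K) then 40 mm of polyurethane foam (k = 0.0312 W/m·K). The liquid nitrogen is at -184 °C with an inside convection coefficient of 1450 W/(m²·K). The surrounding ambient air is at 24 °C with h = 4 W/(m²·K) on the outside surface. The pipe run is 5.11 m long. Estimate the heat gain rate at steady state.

Cylindrical conduction, so R = ln(r₂/r₁)/(2πkL) per layer, in series:
R_inner film = 1/(h_i·2πr₁L) = 1/(1450×2π×0.014×5.11) = 0.001534 K/W
R_carbon steel pipe wall = ln(20.2/14)/(2π×41.3×5.11) = 2.765×10^-4 K/W
R_evacuated perlite = ln(50.2/20.2)/(2π×0.0023×5.11) = 12.33 K/W
R_polyurethane foam = ln(90.2/50.2)/(2π×0.0312×5.11) = 0.585 K/W
R_outer film = 1/(h_o·2πr_oL) = 1/(4×2π×0.0902×5.11) = 0.08632 K/W
R_total = 13 K/W
Q = ΔT/R_total = 208/13

Q ≈ 16 W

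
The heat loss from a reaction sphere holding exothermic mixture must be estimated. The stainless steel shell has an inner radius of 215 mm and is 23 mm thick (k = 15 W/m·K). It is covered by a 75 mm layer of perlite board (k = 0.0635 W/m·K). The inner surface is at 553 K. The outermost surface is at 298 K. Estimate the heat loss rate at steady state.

Spherical conduction: R = (1/r_in − 1/r_out)/(4πk) per layer; series-sum.
R_stainless steel shell = (1/0.215 − 1/0.238)/(4π×15) = 0.002385 K/W
R_perlite board = (1/0.238 − 1/0.313)/(4π×0.0635) = 1.262 K/W
R_total = 1.264 K/W
Q = ΔT/R_total = 255/1.264

Q ≈ 202 W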